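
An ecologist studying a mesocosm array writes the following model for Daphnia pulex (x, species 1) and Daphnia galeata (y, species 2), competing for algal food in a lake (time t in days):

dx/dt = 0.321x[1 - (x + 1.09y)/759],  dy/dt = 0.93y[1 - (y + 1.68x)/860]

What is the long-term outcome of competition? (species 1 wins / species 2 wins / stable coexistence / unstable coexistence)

unstable coexistence (outcome depends on initial conditions)

Compare the nullcline intercepts: K1/α12 = 759/1.09 = 696 < K2 = 860; K2/α21 = 860/1.68 = 512 < K1 = 759.
Since both are reversed, neither can invade when rare; the interior point is a saddle.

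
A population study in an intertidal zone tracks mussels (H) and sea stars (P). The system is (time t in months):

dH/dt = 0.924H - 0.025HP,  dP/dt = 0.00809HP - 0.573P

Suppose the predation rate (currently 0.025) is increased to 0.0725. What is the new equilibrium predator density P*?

P* ≈ 12.7

At the interior fixed point, setting dH/dt = 0 with H > 0 fixes P* = (prey growth rate)/(HP coefficient) — independent of the other coefficients.
With the change, P* = 0.924/0.0725 = 12.7; it falls from 37.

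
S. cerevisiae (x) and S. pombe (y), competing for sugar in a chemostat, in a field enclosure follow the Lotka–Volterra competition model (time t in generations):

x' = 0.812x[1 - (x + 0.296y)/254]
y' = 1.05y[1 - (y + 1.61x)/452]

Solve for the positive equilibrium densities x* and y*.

x* ≈ 230, y* ≈ 82.3

Setting both brackets to zero gives the nullclines x + 0.296y = 254 and 1.61x + y = 452.
Substituting y = 452 - 1.61x into the first: x(1 - 0.296·1.61) = 254 - 0.296·452.
So x* = 120/0.523 = 230, and then y* = 452 - 1.61·230 = 82.3.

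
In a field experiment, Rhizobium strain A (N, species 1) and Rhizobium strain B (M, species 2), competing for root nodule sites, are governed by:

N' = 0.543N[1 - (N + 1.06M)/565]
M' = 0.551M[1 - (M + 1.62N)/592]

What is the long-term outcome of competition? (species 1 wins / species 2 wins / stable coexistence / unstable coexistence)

Compare the nullcline intercepts: K1/α12 = 565/1.06 = 533 < K2 = 592; K2/α21 = 592/1.62 = 365 < K1 = 565.
Since both are reversed, neither can invade when rare; the interior point is a saddle.

unstable coexistence (outcome depends on initial conditions)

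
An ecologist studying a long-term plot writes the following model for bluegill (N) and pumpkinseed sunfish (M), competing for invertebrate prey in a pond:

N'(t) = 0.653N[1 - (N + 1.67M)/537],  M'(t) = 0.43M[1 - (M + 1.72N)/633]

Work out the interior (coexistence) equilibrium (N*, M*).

Setting both brackets to zero gives the nullclines N + 1.67M = 537 and 1.72N + M = 633.
Substituting M = 633 - 1.72N into the first: N(1 - 1.67·1.72) = 537 - 1.67·633.
So N* = -520/-1.87 = 278, and then M* = 633 - 1.72·278 = 155.

N* ≈ 278, M* ≈ 155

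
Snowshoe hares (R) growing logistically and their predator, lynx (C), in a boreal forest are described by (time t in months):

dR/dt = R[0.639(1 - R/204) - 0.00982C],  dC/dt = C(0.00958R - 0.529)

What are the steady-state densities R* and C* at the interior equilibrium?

From dC/dt = 0 with C > 0: 0.00958R* = 0.529, so R* = 55.2.
Substitute into dR/dt = 0: 0.639(1 - 55.2/204) = 0.00982C*.
The bracket is 0.729, giving C* = 0.466/0.00982 = 47.5.

R* ≈ 55.2, C* ≈ 47.5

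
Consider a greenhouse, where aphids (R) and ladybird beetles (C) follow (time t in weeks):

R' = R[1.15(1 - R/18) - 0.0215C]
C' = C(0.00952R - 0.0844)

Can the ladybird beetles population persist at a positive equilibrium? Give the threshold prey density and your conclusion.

The predator equation gives dC/dt > 0 only when R > 0.0844/0.00952 = 8.87.
Without the predator, R → K = 18. Since 18 > 8.87, the predator can invade and persist.

Threshold R = 8.87; K > 8.87, so yes, the predator persists.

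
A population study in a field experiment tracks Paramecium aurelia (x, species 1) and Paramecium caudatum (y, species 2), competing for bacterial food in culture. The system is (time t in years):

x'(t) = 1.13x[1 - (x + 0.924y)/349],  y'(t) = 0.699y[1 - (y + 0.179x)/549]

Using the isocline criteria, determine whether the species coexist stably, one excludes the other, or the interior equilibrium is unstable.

species 2 excludes species 1

Compare the nullcline intercepts: K1/α12 = 349/0.924 = 378 < K2 = 549; K2/α21 = 549/0.179 = 3070 > K1 = 349.
Since the inequalities point opposite ways, species 2 can invade but species 1 cannot.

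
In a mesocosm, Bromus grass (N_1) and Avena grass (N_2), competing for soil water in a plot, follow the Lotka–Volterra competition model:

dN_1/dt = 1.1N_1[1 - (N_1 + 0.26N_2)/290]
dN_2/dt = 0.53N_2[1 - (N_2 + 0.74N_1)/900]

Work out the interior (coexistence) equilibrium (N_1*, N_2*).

Setting both brackets to zero gives the nullclines N_1 + 0.26N_2 = 290 and 0.74N_1 + N_2 = 900.
Substituting N_2 = 900 - 0.74N_1 into the first: N_1(1 - 0.26·0.74) = 290 - 0.26·900.
So N_1* = 56/0.808 = 69.3, and then N_2* = 900 - 0.74·69.3 = 849.

N_1* ≈ 69.3, N_2* ≈ 849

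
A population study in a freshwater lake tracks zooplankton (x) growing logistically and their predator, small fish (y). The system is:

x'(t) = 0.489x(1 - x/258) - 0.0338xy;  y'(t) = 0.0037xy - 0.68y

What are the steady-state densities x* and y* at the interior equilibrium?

x* ≈ 184, y* ≈ 4.16

From dy/dt = 0 with y > 0: 0.0037x* = 0.68, so x* = 184.
Substitute into dx/dt = 0: 0.489(1 - 184/258) = 0.0338y*.
The bracket is 0.288, giving y* = 0.141/0.0338 = 4.16.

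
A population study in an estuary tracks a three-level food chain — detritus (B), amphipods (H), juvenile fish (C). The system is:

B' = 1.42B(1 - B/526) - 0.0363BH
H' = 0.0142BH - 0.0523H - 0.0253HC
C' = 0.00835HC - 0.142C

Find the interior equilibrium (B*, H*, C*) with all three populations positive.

From dC/dt = 0: 0.00835H* = 0.142, so H* = 17.
From dB/dt = 0: 1.42(1 - B*/526) = 0.0363·17, giving B* = 526·(1 - 0.435) = 297.
From dH/dt = 0: 0.0142·297 - 0.0523 = 0.0253C*, so C* = 4.17/0.0253 = 165.

B* ≈ 297, H* ≈ 17, C* ≈ 165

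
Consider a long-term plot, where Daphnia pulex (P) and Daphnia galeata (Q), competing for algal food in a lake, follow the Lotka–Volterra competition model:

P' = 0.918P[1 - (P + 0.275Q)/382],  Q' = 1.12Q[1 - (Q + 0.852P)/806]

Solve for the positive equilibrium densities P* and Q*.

P* ≈ 209, Q* ≈ 628

Setting both brackets to zero gives the nullclines P + 0.275Q = 382 and 0.852P + Q = 806.
Substituting Q = 806 - 0.852P into the first: P(1 - 0.275·0.852) = 382 - 0.275·806.
So P* = 160/0.766 = 209, and then Q* = 806 - 0.852·209 = 628.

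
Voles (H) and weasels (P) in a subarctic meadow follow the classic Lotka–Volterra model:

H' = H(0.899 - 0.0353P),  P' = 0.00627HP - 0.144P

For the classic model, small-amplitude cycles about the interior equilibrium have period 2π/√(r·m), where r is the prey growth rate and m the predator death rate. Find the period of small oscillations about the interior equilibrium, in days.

T ≈ 17.5 days

Here r = 0.899 and m = 0.144, so r·m = 0.129.
ω = √0.129 = 0.36 per day, hence T = 2π/ω ≈ 17.5 days.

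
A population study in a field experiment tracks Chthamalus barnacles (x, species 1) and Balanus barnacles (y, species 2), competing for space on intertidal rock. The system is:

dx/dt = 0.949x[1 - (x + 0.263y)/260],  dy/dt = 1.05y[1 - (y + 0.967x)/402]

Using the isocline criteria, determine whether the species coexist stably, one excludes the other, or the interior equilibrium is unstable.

stable coexistence

Compare the nullcline intercepts: K1/α12 = 260/0.263 = 989 > K2 = 402; K2/α21 = 402/0.967 = 416 > K1 = 260.
Since both inequalities hold, each species can invade when rare, so the interior equilibrium is stable.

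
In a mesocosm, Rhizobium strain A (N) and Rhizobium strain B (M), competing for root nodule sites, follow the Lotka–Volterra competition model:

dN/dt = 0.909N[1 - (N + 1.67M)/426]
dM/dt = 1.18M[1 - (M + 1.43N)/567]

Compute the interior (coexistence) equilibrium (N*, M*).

N* ≈ 375, M* ≈ 30.4

Setting both brackets to zero gives the nullclines N + 1.67M = 426 and 1.43N + M = 567.
Substituting M = 567 - 1.43N into the first: N(1 - 1.67·1.43) = 426 - 1.67·567.
So N* = -521/-1.39 = 375, and then M* = 567 - 1.43·375 = 30.4.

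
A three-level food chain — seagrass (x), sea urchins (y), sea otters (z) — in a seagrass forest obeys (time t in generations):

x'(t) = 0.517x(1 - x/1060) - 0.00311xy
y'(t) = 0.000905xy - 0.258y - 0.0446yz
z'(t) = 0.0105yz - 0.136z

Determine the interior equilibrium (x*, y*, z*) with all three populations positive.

From dz/dt = 0: 0.0105y* = 0.136, so y* = 13.
From dx/dt = 0: 0.517(1 - x*/1060) = 0.00311·13, giving x* = 1060·(1 - 0.0779) = 977.
From dy/dt = 0: 0.000905·977 - 0.258 = 0.0446z*, so z* = 0.627/0.0446 = 14.

x* ≈ 977, y* ≈ 13, z* ≈ 14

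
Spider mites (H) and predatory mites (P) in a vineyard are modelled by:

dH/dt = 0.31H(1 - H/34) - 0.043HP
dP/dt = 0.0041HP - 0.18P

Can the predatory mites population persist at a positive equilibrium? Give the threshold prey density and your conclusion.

Threshold H = 43.9; K < 43.9, so no, the predator goes extinct.

The predator equation gives dP/dt > 0 only when H > 0.18/0.0041 = 43.9.
Without the predator, H → K = 34. Since 34 < 43.9, the predator cannot invade.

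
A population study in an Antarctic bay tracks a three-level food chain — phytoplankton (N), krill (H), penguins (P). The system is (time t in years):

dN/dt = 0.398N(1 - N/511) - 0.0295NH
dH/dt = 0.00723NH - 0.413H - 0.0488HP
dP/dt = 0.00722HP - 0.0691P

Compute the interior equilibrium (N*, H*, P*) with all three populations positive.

N* ≈ 149, H* ≈ 9.57, P* ≈ 13.5

From dP/dt = 0: 0.00722H* = 0.0691, so H* = 9.57.
From dN/dt = 0: 0.398(1 - N*/511) = 0.0295·9.57, giving N* = 511·(1 - 0.709) = 149.
From dH/dt = 0: 0.00723·149 - 0.413 = 0.0488P*, so P* = 0.661/0.0488 = 13.5.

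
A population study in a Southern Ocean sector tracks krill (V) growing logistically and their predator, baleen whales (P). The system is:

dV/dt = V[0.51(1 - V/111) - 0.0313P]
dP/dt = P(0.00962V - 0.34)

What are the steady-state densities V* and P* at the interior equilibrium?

V* ≈ 35.3, P* ≈ 11.1

From dP/dt = 0 with P > 0: 0.00962V* = 0.34, so V* = 35.3.
Substitute into dV/dt = 0: 0.51(1 - 35.3/111) = 0.0313P*.
The bracket is 0.682, giving P* = 0.348/0.0313 = 11.1.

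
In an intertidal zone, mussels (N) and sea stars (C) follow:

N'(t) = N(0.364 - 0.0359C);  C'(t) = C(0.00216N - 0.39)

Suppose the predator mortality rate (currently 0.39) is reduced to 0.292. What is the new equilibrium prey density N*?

At the interior fixed point, setting dC/dt = 0 with C > 0 fixes N* = (predator death rate)/(NC coefficient) — independent of the other coefficients.
With the change, N* = 0.292/0.00216 = 135; it falls from 181.

N* ≈ 135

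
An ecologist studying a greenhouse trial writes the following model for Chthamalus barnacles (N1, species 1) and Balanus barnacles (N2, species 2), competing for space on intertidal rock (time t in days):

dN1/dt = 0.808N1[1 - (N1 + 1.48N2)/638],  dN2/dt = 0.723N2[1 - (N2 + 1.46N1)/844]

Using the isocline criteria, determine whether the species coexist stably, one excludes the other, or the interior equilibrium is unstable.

unstable coexistence (outcome depends on initial conditions)

Compare the nullcline intercepts: K1/α12 = 638/1.48 = 431 < K2 = 844; K2/α21 = 844/1.46 = 578 < K1 = 638.
Since both are reversed, neither can invade when rare; the interior point is a saddle.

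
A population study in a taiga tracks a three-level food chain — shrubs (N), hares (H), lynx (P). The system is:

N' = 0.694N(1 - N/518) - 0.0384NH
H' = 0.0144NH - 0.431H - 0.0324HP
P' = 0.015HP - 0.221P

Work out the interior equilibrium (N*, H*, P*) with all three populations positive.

N* ≈ 95.7, H* ≈ 14.7, P* ≈ 29.2

From dP/dt = 0: 0.015H* = 0.221, so H* = 14.7.
From dN/dt = 0: 0.694(1 - N*/518) = 0.0384·14.7, giving N* = 518·(1 - 0.815) = 95.7.
From dH/dt = 0: 0.0144·95.7 - 0.431 = 0.0324P*, so P* = 0.947/0.0324 = 29.2.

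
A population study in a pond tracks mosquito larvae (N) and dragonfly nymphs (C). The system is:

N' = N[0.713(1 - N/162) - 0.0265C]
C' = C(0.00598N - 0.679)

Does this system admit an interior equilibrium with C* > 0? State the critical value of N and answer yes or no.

Threshold N = 114; K > 114, so yes, the predator persists.

The predator equation gives dC/dt > 0 only when N > 0.679/0.00598 = 114.
Without the predator, N → K = 162. Since 162 > 114, the predator can invade and persist.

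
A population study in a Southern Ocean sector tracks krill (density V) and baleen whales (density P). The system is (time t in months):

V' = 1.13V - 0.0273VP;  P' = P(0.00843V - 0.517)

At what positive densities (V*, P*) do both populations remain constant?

V* ≈ 61.3, P* ≈ 41.4

Set dP/dt = 0 with P > 0: 0.00843V - 0.517 = 0, so V* = 0.517/0.00843 = 61.3.
Set dV/dt = 0 with V > 0: 1.13 - 0.0273P = 0, so P* = 1.13/0.0273 = 41.4.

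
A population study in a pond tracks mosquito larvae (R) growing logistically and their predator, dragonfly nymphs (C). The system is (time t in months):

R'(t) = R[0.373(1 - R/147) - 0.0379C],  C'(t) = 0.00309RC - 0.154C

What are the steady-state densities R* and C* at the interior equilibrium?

From dC/dt = 0 with C > 0: 0.00309R* = 0.154, so R* = 49.8.
Substitute into dR/dt = 0: 0.373(1 - 49.8/147) = 0.0379C*.
The bracket is 0.661, giving C* = 0.247/0.0379 = 6.51.

R* ≈ 49.8, C* ≈ 6.51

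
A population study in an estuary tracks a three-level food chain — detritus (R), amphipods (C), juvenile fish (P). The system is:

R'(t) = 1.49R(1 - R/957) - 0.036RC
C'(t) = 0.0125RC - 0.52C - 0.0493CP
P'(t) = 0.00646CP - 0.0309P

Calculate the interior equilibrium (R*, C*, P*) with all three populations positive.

R* ≈ 846, C* ≈ 4.78, P* ≈ 204

From dP/dt = 0: 0.00646C* = 0.0309, so C* = 4.78.
From dR/dt = 0: 1.49(1 - R*/957) = 0.036·4.78, giving R* = 957·(1 - 0.116) = 846.
From dC/dt = 0: 0.0125·846 - 0.52 = 0.0493P*, so P* = 10.1/0.0493 = 204.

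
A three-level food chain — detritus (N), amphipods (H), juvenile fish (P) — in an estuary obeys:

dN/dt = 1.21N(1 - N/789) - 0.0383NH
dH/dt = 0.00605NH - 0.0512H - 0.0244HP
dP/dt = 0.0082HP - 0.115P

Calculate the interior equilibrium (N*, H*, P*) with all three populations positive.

N* ≈ 439, H* ≈ 14, P* ≈ 107

From dP/dt = 0: 0.0082H* = 0.115, so H* = 14.
From dN/dt = 0: 1.21(1 - N*/789) = 0.0383·14, giving N* = 789·(1 - 0.444) = 439.
From dH/dt = 0: 0.00605·439 - 0.0512 = 0.0244P*, so P* = 2.6/0.0244 = 107.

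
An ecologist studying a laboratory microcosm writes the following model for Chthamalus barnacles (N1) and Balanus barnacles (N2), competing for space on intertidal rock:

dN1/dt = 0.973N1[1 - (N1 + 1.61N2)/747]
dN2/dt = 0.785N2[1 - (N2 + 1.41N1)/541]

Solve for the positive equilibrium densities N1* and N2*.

N1* ≈ 97.6, N2* ≈ 403

Setting both brackets to zero gives the nullclines N1 + 1.61N2 = 747 and 1.41N1 + N2 = 541.
Substituting N2 = 541 - 1.41N1 into the first: N1(1 - 1.61·1.41) = 747 - 1.61·541.
So N1* = -124/-1.27 = 97.6, and then N2* = 541 - 1.41·97.6 = 403.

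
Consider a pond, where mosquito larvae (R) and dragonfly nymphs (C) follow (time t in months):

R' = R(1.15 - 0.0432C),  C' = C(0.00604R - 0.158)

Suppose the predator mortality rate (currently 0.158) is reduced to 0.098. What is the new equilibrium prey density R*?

At the interior fixed point, setting dC/dt = 0 with C > 0 fixes R* = (predator death rate)/(RC coefficient) — independent of the other coefficients.
With the change, R* = 0.098/0.00604 = 16.2; it falls from 26.2.

R* ≈ 16.2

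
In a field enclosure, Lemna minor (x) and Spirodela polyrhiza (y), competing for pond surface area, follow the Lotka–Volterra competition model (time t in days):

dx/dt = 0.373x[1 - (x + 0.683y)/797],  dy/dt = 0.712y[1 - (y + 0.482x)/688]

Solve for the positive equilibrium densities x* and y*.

x* ≈ 488, y* ≈ 453

Setting both brackets to zero gives the nullclines x + 0.683y = 797 and 0.482x + y = 688.
Substituting y = 688 - 0.482x into the first: x(1 - 0.683·0.482) = 797 - 0.683·688.
So x* = 327/0.671 = 488, and then y* = 688 - 0.482·488 = 453.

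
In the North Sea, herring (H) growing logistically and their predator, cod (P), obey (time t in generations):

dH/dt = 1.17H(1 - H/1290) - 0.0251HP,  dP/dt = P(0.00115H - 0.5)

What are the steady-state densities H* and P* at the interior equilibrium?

H* ≈ 435, P* ≈ 30.9

From dP/dt = 0 with P > 0: 0.00115H* = 0.5, so H* = 435.
Substitute into dH/dt = 0: 1.17(1 - 435/1290) = 0.0251P*.
The bracket is 0.663, giving P* = 0.776/0.0251 = 30.9.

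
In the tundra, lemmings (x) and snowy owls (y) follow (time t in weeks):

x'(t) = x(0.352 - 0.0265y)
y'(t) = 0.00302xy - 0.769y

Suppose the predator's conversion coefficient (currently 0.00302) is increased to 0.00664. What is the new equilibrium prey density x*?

At the interior fixed point, setting dy/dt = 0 with y > 0 fixes x* = (predator death rate)/(xy coefficient) — independent of the other coefficients.
With the change, x* = 0.769/0.00664 = 116; it falls from 255.

x* ≈ 116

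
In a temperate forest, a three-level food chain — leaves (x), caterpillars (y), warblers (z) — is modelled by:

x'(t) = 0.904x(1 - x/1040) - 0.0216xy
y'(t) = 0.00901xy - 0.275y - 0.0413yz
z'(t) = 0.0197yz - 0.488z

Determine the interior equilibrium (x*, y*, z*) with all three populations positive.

x* ≈ 424, y* ≈ 24.8, z* ≈ 85.9

From dz/dt = 0: 0.0197y* = 0.488, so y* = 24.8.
From dx/dt = 0: 0.904(1 - x*/1040) = 0.0216·24.8, giving x* = 1040·(1 - 0.592) = 424.
From dy/dt = 0: 0.00901·424 - 0.275 = 0.0413z*, so z* = 3.55/0.0413 = 85.9.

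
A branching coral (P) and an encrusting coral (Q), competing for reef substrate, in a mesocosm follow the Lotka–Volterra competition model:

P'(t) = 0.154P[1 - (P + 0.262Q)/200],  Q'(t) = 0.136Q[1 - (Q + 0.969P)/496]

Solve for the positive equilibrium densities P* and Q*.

P* ≈ 93.9, Q* ≈ 405

Setting both brackets to zero gives the nullclines P + 0.262Q = 200 and 0.969P + Q = 496.
Substituting Q = 496 - 0.969P into the first: P(1 - 0.262·0.969) = 200 - 0.262·496.
So P* = 70/0.746 = 93.9, and then Q* = 496 - 0.969·93.9 = 405.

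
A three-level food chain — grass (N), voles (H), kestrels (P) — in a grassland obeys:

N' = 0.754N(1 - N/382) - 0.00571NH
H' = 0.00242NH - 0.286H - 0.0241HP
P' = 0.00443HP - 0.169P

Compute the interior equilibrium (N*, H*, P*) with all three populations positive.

N* ≈ 272, H* ≈ 38.1, P* ≈ 15.4

From dP/dt = 0: 0.00443H* = 0.169, so H* = 38.1.
From dN/dt = 0: 0.754(1 - N*/382) = 0.00571·38.1, giving N* = 382·(1 - 0.289) = 272.
From dH/dt = 0: 0.00242·272 - 0.286 = 0.0241P*, so P* = 0.371/0.0241 = 15.4.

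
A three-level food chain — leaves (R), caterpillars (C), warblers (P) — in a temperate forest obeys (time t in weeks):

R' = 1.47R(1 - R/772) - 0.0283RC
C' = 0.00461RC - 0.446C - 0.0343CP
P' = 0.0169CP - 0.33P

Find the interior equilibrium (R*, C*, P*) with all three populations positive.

From dP/dt = 0: 0.0169C* = 0.33, so C* = 19.5.
From dR/dt = 0: 1.47(1 - R*/772) = 0.0283·19.5, giving R* = 772·(1 - 0.376) = 482.
From dC/dt = 0: 0.00461·482 - 0.446 = 0.0343P*, so P* = 1.78/0.0343 = 51.8.

R* ≈ 482, C* ≈ 19.5, P* ≈ 51.8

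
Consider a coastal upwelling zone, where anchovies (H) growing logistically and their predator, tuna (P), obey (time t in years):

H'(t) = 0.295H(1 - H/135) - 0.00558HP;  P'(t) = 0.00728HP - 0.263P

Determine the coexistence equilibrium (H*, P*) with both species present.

H* ≈ 36.1, P* ≈ 38.7

From dP/dt = 0 with P > 0: 0.00728H* = 0.263, so H* = 36.1.
Substitute into dH/dt = 0: 0.295(1 - 36.1/135) = 0.00558P*.
The bracket is 0.732, giving P* = 0.216/0.00558 = 38.7.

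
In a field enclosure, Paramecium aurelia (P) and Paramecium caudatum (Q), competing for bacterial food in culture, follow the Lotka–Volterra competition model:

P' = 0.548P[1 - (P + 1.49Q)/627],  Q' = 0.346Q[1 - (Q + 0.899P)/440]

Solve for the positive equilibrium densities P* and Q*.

Setting both brackets to zero gives the nullclines P + 1.49Q = 627 and 0.899P + Q = 440.
Substituting Q = 440 - 0.899P into the first: P(1 - 1.49·0.899) = 627 - 1.49·440.
So P* = -28.6/-0.34 = 84.2, and then Q* = 440 - 0.899·84.2 = 364.

P* ≈ 84.2, Q* ≈ 364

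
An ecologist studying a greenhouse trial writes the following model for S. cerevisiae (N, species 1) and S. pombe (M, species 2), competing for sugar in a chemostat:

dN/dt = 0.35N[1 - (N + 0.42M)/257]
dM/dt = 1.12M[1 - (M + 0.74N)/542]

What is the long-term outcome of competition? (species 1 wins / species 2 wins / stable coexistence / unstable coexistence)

Compare the nullcline intercepts: K1/α12 = 257/0.42 = 612 > K2 = 542; K2/α21 = 542/0.74 = 732 > K1 = 257.
Since both inequalities hold, each species can invade when rare, so the interior equilibrium is stable.

stable coexistence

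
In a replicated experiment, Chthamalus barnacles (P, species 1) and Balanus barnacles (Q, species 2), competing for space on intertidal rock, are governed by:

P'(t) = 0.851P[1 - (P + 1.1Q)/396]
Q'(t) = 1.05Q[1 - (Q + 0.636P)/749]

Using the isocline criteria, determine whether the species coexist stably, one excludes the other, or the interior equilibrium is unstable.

species 2 excludes species 1

Compare the nullcline intercepts: K1/α12 = 396/1.1 = 360 < K2 = 749; K2/α21 = 749/0.636 = 1180 > K1 = 396.
Since the inequalities point opposite ways, species 2 can invade but species 1 cannot.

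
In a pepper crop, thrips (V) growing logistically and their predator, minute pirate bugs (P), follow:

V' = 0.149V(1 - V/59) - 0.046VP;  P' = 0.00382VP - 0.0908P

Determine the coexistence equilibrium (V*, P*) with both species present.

From dP/dt = 0 with P > 0: 0.00382V* = 0.0908, so V* = 23.8.
Substitute into dV/dt = 0: 0.149(1 - 23.8/59) = 0.046P*.
The bracket is 0.597, giving P* = 0.089/0.046 = 1.93.

V* ≈ 23.8, P* ≈ 1.93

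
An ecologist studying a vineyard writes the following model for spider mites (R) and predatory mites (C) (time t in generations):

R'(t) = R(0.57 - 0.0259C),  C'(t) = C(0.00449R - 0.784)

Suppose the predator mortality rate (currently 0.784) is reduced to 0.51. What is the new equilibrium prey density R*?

R* ≈ 114

At the interior fixed point, setting dC/dt = 0 with C > 0 fixes R* = (predator death rate)/(RC coefficient) — independent of the other coefficients.
With the change, R* = 0.51/0.00449 = 114; it falls from 175.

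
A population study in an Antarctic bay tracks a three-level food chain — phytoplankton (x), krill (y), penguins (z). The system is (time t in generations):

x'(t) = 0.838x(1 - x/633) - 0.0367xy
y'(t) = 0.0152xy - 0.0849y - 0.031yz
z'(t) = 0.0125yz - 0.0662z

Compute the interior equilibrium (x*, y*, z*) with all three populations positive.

From dz/dt = 0: 0.0125y* = 0.0662, so y* = 5.3.
From dx/dt = 0: 0.838(1 - x*/633) = 0.0367·5.3, giving x* = 633·(1 - 0.232) = 486.
From dy/dt = 0: 0.0152·486 - 0.0849 = 0.031z*, so z* = 7.31/0.031 = 236.

x* ≈ 486, y* ≈ 5.3, z* ≈ 236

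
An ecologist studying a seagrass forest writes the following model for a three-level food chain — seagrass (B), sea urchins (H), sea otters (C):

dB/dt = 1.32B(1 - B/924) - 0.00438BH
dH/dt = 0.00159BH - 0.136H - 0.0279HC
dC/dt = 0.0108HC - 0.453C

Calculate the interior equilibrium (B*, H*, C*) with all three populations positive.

From dC/dt = 0: 0.0108H* = 0.453, so H* = 41.9.
From dB/dt = 0: 1.32(1 - B*/924) = 0.00438·41.9, giving B* = 924·(1 - 0.139) = 795.
From dH/dt = 0: 0.00159·795 - 0.136 = 0.0279C*, so C* = 1.13/0.0279 = 40.5.

B* ≈ 795, H* ≈ 41.9, C* ≈ 40.5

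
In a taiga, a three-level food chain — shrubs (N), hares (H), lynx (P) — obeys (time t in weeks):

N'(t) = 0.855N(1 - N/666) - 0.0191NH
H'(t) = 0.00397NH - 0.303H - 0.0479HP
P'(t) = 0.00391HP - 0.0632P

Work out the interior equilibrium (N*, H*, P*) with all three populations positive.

From dP/dt = 0: 0.00391H* = 0.0632, so H* = 16.2.
From dN/dt = 0: 0.855(1 - N*/666) = 0.0191·16.2, giving N* = 666·(1 - 0.361) = 426.
From dH/dt = 0: 0.00397·426 - 0.303 = 0.0479P*, so P* = 1.39/0.0479 = 28.9.

N* ≈ 426, H* ≈ 16.2, P* ≈ 28.9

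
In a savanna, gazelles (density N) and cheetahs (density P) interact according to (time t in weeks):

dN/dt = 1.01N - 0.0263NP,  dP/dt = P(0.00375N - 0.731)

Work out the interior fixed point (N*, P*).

Set dP/dt = 0 with P > 0: 0.00375N - 0.731 = 0, so N* = 0.731/0.00375 = 195.
Set dN/dt = 0 with N > 0: 1.01 - 0.0263P = 0, so P* = 1.01/0.0263 = 38.4.

N* ≈ 195, P* ≈ 38.4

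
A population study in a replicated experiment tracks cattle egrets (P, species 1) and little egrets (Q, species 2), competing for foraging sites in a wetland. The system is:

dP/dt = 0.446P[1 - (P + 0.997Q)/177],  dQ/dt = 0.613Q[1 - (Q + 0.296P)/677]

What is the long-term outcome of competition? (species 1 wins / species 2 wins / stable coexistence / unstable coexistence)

Compare the nullcline intercepts: K1/α12 = 177/0.997 = 178 < K2 = 677; K2/α21 = 677/0.296 = 2290 > K1 = 177.
Since the inequalities point opposite ways, species 2 can invade but species 1 cannot.

species 2 excludes species 1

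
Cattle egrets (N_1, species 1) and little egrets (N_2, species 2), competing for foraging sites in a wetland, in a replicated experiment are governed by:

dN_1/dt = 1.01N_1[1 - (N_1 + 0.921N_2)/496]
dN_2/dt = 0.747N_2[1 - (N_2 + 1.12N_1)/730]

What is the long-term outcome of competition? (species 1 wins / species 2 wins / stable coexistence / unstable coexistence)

Compare the nullcline intercepts: K1/α12 = 496/0.921 = 539 < K2 = 730; K2/α21 = 730/1.12 = 652 > K1 = 496.
Since the inequalities point opposite ways, species 2 can invade but species 1 cannot.

species 2 excludes species 1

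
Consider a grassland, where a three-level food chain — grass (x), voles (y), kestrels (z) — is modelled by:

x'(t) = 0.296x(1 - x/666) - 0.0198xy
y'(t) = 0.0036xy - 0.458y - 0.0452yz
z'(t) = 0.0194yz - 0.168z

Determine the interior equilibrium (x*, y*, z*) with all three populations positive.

x* ≈ 280, y* ≈ 8.66, z* ≈ 12.2

From dz/dt = 0: 0.0194y* = 0.168, so y* = 8.66.
From dx/dt = 0: 0.296(1 - x*/666) = 0.0198·8.66, giving x* = 666·(1 - 0.579) = 280.
From dy/dt = 0: 0.0036·280 - 0.458 = 0.0452z*, so z* = 0.551/0.0452 = 12.2.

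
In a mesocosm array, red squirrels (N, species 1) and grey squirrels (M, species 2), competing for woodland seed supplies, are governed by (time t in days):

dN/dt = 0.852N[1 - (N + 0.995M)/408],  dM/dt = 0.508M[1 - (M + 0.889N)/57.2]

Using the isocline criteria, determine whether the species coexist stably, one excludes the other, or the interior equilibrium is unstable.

species 1 excludes species 2

Compare the nullcline intercepts: K1/α12 = 408/0.995 = 410 > K2 = 57.2; K2/α21 = 57.2/0.889 = 64.3 < K1 = 408.
Since the inequalities point opposite ways, species 1 can invade but species 2 cannot.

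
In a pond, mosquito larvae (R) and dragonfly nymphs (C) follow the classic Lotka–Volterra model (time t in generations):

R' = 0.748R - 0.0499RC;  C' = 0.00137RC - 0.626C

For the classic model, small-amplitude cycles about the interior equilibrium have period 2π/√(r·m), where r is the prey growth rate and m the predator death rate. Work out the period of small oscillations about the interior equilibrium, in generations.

T ≈ 9.18 generations

Here r = 0.748 and m = 0.626, so r·m = 0.468.
ω = √0.468 = 0.684 per generation, hence T = 2π/ω ≈ 9.18 generations.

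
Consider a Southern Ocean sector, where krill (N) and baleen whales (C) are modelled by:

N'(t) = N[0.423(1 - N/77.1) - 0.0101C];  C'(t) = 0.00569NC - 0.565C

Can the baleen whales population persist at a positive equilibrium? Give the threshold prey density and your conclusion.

Threshold N = 99.3; K < 99.3, so no, the predator goes extinct.

The predator equation gives dC/dt > 0 only when N > 0.565/0.00569 = 99.3.
Without the predator, N → K = 77.1. Since 77.1 < 99.3, the predator cannot invade.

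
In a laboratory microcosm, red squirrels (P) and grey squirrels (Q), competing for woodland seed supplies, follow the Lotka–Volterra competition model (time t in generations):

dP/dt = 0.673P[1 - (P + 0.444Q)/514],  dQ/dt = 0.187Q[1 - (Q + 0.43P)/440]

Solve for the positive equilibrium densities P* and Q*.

Setting both brackets to zero gives the nullclines P + 0.444Q = 514 and 0.43P + Q = 440.
Substituting Q = 440 - 0.43P into the first: P(1 - 0.444·0.43) = 514 - 0.444·440.
So P* = 319/0.809 = 394, and then Q* = 440 - 0.43·394 = 271.

P* ≈ 394, Q* ≈ 271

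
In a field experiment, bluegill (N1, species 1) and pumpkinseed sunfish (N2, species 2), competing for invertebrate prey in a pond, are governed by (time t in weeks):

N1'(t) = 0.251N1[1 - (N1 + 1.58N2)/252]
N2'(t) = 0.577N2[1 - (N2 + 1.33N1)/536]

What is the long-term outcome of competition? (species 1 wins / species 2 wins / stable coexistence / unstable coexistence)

Compare the nullcline intercepts: K1/α12 = 252/1.58 = 159 < K2 = 536; K2/α21 = 536/1.33 = 403 > K1 = 252.
Since the inequalities point opposite ways, species 2 can invade but species 1 cannot.

species 2 excludes species 1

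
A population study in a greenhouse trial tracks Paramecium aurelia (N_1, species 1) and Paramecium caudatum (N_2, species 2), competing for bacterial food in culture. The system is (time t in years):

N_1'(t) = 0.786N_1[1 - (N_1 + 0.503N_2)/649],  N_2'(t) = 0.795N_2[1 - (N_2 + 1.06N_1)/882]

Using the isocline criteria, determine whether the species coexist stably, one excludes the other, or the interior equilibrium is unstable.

Compare the nullcline intercepts: K1/α12 = 649/0.503 = 1290 > K2 = 882; K2/α21 = 882/1.06 = 832 > K1 = 649.
Since both inequalities hold, each species can invade when rare, so the interior equilibrium is stable.

stable coexistence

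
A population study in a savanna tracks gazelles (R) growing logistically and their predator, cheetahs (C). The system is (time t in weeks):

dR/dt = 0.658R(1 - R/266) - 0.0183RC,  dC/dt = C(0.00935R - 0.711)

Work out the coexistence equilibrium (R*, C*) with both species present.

From dC/dt = 0 with C > 0: 0.00935R* = 0.711, so R* = 76.
Substitute into dR/dt = 0: 0.658(1 - 76/266) = 0.0183C*.
The bracket is 0.714, giving C* = 0.47/0.0183 = 25.7.

R* ≈ 76, C* ≈ 25.7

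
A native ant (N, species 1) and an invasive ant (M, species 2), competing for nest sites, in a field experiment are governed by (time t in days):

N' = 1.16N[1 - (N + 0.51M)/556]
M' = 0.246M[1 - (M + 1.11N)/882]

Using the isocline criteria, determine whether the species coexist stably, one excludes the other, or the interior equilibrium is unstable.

stable coexistence

Compare the nullcline intercepts: K1/α12 = 556/0.51 = 1090 > K2 = 882; K2/α21 = 882/1.11 = 795 > K1 = 556.
Since both inequalities hold, each species can invade when rare, so the interior equilibrium is stable.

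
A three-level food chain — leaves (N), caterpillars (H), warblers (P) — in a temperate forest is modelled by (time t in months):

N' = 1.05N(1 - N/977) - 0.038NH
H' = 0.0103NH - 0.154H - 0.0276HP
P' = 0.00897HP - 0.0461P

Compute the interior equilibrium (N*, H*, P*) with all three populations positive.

From dP/dt = 0: 0.00897H* = 0.0461, so H* = 5.14.
From dN/dt = 0: 1.05(1 - N*/977) = 0.038·5.14, giving N* = 977·(1 - 0.186) = 795.
From dH/dt = 0: 0.0103·795 - 0.154 = 0.0276P*, so P* = 8.04/0.0276 = 291.

N* ≈ 795, H* ≈ 5.14, P* ≈ 291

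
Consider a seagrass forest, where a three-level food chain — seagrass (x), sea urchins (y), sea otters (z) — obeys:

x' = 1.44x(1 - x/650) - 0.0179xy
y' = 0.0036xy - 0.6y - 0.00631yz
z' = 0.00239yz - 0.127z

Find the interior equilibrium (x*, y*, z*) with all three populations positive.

From dz/dt = 0: 0.00239y* = 0.127, so y* = 53.1.
From dx/dt = 0: 1.44(1 - x*/650) = 0.0179·53.1, giving x* = 650·(1 - 0.661) = 221.
From dy/dt = 0: 0.0036·221 - 0.6 = 0.00631z*, so z* = 0.194/0.00631 = 30.8.

x* ≈ 221, y* ≈ 53.1, z* ≈ 30.8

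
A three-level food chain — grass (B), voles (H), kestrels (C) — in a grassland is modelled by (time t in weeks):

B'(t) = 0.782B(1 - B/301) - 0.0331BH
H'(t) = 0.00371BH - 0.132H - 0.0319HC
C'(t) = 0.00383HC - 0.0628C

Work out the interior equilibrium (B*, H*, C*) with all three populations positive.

B* ≈ 92.1, H* ≈ 16.4, C* ≈ 6.57

From dC/dt = 0: 0.00383H* = 0.0628, so H* = 16.4.
From dB/dt = 0: 0.782(1 - B*/301) = 0.0331·16.4, giving B* = 301·(1 - 0.694) = 92.1.
From dH/dt = 0: 0.00371·92.1 - 0.132 = 0.0319C*, so C* = 0.21/0.0319 = 6.57.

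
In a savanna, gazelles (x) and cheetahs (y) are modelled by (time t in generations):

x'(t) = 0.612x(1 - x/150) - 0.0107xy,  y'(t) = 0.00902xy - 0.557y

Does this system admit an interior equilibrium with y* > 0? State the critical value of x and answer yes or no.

Threshold x = 61.8; K > 61.8, so yes, the predator persists.

The predator equation gives dy/dt > 0 only when x > 0.557/0.00902 = 61.8.
Without the predator, x → K = 150. Since 150 > 61.8, the predator can invade and persist.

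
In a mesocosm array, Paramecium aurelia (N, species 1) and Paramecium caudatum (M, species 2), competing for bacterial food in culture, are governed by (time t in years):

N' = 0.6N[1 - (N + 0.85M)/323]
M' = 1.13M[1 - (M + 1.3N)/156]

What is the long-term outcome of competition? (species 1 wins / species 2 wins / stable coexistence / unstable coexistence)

species 1 excludes species 2

Compare the nullcline intercepts: K1/α12 = 323/0.85 = 380 > K2 = 156; K2/α21 = 156/1.3 = 120 < K1 = 323.
Since the inequalities point opposite ways, species 1 can invade but species 2 cannot.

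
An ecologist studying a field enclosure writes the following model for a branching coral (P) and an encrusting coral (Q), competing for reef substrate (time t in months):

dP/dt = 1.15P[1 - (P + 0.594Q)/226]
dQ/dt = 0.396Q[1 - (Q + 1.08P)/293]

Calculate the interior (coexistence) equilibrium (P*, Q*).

P* ≈ 145, Q* ≈ 136

Setting both brackets to zero gives the nullclines P + 0.594Q = 226 and 1.08P + Q = 293.
Substituting Q = 293 - 1.08P into the first: P(1 - 0.594·1.08) = 226 - 0.594·293.
So P* = 52/0.358 = 145, and then Q* = 293 - 1.08·145 = 136.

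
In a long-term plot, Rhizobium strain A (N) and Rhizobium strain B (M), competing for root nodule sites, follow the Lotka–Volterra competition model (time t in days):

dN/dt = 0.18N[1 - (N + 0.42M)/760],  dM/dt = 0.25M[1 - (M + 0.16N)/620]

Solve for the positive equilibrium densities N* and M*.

Setting both brackets to zero gives the nullclines N + 0.42M = 760 and 0.16N + M = 620.
Substituting M = 620 - 0.16N into the first: N(1 - 0.42·0.16) = 760 - 0.42·620.
So N* = 500/0.933 = 536, and then M* = 620 - 0.16·536 = 534.

N* ≈ 536, M* ≈ 534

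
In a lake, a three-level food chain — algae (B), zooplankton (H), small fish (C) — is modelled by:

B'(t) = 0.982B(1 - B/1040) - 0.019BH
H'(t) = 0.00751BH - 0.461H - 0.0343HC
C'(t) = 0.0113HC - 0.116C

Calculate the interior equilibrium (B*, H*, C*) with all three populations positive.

From dC/dt = 0: 0.0113H* = 0.116, so H* = 10.3.
From dB/dt = 0: 0.982(1 - B*/1040) = 0.019·10.3, giving B* = 1040·(1 - 0.199) = 833.
From dH/dt = 0: 0.00751·833 - 0.461 = 0.0343C*, so C* = 5.8/0.0343 = 169.

B* ≈ 833, H* ≈ 10.3, C* ≈ 169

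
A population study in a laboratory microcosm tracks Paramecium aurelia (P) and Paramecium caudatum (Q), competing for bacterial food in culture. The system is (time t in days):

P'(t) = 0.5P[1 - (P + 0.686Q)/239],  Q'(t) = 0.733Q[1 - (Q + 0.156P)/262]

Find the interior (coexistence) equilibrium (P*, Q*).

Setting both brackets to zero gives the nullclines P + 0.686Q = 239 and 0.156P + Q = 262.
Substituting Q = 262 - 0.156P into the first: P(1 - 0.686·0.156) = 239 - 0.686·262.
So P* = 59.3/0.893 = 66.4, and then Q* = 262 - 0.156·66.4 = 252.

P* ≈ 66.4, Q* ≈ 252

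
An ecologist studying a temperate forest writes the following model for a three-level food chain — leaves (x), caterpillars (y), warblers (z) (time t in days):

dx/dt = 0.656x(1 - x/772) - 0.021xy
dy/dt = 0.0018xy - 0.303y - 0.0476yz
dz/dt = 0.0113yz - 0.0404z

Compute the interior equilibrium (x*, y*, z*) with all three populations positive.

x* ≈ 684, y* ≈ 3.58, z* ≈ 19.5

From dz/dt = 0: 0.0113y* = 0.0404, so y* = 3.58.
From dx/dt = 0: 0.656(1 - x*/772) = 0.021·3.58, giving x* = 772·(1 - 0.114) = 684.
From dy/dt = 0: 0.0018·684 - 0.303 = 0.0476z*, so z* = 0.928/0.0476 = 19.5.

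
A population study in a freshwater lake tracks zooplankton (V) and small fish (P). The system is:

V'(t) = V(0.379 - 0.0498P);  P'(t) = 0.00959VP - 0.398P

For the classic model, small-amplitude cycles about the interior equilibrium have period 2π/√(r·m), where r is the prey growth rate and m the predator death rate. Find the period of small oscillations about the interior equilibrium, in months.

Here r = 0.379 and m = 0.398, so r·m = 0.151.
ω = √0.151 = 0.388 per month, hence T = 2π/ω ≈ 16.2 months.

T ≈ 16.2 months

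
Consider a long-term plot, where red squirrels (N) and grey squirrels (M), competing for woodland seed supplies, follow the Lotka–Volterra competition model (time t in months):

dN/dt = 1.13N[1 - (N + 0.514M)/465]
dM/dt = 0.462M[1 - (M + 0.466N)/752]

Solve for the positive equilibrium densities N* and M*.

Setting both brackets to zero gives the nullclines N + 0.514M = 465 and 0.466N + M = 752.
Substituting M = 752 - 0.466N into the first: N(1 - 0.514·0.466) = 465 - 0.514·752.
So N* = 78.5/0.76 = 103, and then M* = 752 - 0.466·103 = 704.

N* ≈ 103, M* ≈ 704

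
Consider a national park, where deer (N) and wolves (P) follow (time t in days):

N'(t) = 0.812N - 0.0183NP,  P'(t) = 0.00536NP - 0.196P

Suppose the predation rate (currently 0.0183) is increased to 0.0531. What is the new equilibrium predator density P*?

P* ≈ 15.3

At the interior fixed point, setting dN/dt = 0 with N > 0 fixes P* = (prey growth rate)/(NP coefficient) — independent of the other coefficients.
With the change, P* = 0.812/0.0531 = 15.3; it falls from 44.4.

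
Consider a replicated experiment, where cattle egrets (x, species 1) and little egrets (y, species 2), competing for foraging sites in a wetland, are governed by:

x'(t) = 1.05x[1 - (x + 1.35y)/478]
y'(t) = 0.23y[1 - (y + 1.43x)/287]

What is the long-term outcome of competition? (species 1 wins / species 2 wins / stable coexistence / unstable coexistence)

Compare the nullcline intercepts: K1/α12 = 478/1.35 = 354 > K2 = 287; K2/α21 = 287/1.43 = 201 < K1 = 478.
Since the inequalities point opposite ways, species 1 can invade but species 2 cannot.

species 1 excludes species 2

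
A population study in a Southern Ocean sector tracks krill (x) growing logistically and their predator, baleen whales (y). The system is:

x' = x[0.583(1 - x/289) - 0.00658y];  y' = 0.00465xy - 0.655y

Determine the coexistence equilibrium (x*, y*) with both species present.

From dy/dt = 0 with y > 0: 0.00465x* = 0.655, so x* = 141.
Substitute into dx/dt = 0: 0.583(1 - 141/289) = 0.00658y*.
The bracket is 0.513, giving y* = 0.299/0.00658 = 45.4.

x* ≈ 141, y* ≈ 45.4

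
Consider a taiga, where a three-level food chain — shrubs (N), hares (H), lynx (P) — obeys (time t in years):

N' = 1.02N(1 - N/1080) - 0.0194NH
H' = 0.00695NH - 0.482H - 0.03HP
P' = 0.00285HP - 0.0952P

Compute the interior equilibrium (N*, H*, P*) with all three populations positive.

N* ≈ 394, H* ≈ 33.4, P* ≈ 75.2

From dP/dt = 0: 0.00285H* = 0.0952, so H* = 33.4.
From dN/dt = 0: 1.02(1 - N*/1080) = 0.0194·33.4, giving N* = 1080·(1 - 0.635) = 394.
From dH/dt = 0: 0.00695·394 - 0.482 = 0.03P*, so P* = 2.26/0.03 = 75.2.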